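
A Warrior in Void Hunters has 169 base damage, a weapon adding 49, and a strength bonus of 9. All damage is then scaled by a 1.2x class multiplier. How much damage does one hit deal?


Sum base + weapon + str = 169 + 49 + 9 = 227
Multiply by 1.2:
227 * 1.2 = 272.4

272.4 damage


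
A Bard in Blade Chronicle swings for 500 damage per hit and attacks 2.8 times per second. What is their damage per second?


DPS = damage * attack_speed
= 500 * 2.8
= 1400.0

1400.0 DPS


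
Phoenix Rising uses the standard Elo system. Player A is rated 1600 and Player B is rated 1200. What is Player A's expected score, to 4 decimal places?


Elo expected score: Ea = 1/(1 + 10^((Rb-Ra)/400))
Rb - Ra = 1200 - 1600 = -400
(Rb-Ra)/400 = -400/400 = -1.0
10^-1.0 = 0.1
Ea = 1/(1 + 0.1) = 1/1.1 = 0.9091

0.9091


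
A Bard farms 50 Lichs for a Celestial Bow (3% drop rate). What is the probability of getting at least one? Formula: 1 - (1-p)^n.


P(at least one) = 1 - P(none) = 1 - (1-p)^n
p = 3/100 = 0.03
1 - p = 0.97
(1 - p)^50 = 0.97^50 = 0.218065
P(at least one) = 1 - 0.218065 = 0.7819

0.7819


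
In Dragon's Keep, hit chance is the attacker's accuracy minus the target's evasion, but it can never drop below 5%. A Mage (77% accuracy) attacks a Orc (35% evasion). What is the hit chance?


accuracy - evasion = 77 - 35 = 42
Apply floor: max(42, 5) = 42
Hit chance = 42%

42%


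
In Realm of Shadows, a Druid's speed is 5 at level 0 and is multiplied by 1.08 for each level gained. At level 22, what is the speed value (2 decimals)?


value = base * growth^level
= 5 * 1.08^22
= 5 * 5.43654
= 27.18

27.18 speed


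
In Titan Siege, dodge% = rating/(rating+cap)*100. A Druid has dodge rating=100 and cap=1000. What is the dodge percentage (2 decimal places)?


dodge% = 100 / (100 + 1000) * 100
= 100 / 1100 * 100
= 0.090909 * 100
= 9.09%

9.09%


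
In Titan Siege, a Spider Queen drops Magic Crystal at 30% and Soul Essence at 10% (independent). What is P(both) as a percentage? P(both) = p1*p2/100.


For independent events, P(both) = P(A) * P(B)
= 30% * 10%
= 300 / 100 %
= 3.0%

3.0%


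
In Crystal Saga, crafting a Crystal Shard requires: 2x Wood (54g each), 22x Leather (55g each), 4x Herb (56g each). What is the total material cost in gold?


Cost breakdown:
  Wood: 2 * 54 = 108
  Leather: 22 * 55 = 1210
  Herb: 4 * 56 = 224
Total = 108 + 1210 + 224 = 1542

1542 gold


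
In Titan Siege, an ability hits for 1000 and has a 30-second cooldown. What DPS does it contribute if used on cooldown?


DPS = damage / cooldown
= 1000 / 30
= 33.33

33.33 DPS


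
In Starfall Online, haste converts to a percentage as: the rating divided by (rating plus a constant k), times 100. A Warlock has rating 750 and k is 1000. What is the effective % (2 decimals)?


effective% = rating / (rating + k) * 100
= 750 / (750 + 1000) * 100
= 750 / 1750 * 100
= 0.428571 * 100
= 42.86%

42.86%


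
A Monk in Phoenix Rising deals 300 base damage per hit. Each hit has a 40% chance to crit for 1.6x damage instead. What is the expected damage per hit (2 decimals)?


E[dmg] = base * (1 + crit_chance * (crit_mult - 1))
cc as decimal = 40/100 = 0.4
cm - 1 = 1.6 - 1 = 0.6
Bonus factor = 0.4 * 0.6 = 0.24
Total multiplier = 1 + 0.24 = 1.24
Expected damage = 300 * 1.24 = 372.00

372.00 damage


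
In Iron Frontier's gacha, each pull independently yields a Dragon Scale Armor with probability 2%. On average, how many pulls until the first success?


Expected pulls for a geometric distribution = 1/p = 100 / rate%
= 100 / 2
= 50.0

50.0 pulls


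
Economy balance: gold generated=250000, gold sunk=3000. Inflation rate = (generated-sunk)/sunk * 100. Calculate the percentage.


Net gold = 250000 - 3000 = 247000
Inflation rate = net / sunk * 100 = 247000 / 3000 * 100
= 82.333333 * 100
= 8233.33%

8233.33%


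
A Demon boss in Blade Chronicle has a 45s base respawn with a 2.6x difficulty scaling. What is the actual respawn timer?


Respawn time = base * multiplier
= 45 * 2.6
= 117.0 seconds

117.0 seconds


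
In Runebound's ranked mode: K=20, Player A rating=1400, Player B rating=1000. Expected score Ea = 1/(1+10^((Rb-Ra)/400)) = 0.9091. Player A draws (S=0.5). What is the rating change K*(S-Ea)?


Elo update: delta = K * (S - Ea), where S = 0.5 (draws)
S - Ea = 0.5 - 0.9091 = -0.4091
Rating change = 20 * -0.4091
= -8.18

-8.18 rating points


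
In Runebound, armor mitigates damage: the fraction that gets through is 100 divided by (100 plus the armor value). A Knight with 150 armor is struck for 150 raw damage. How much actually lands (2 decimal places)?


actual = 150 * 100 / (100 + 150)
= 150 * 100 / 250
= 15000 / 250
= 60.00

60.00 damage


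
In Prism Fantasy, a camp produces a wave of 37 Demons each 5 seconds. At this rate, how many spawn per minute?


Spawns per minute = count * (60 / interval)
= 37 * (60 / 5)
= 37 * 12.0
= 444.0

444.0 per minute


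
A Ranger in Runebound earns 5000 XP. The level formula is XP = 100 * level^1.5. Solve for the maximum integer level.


XP = 100 * level^1.5, so level = (XP / 100)^(1/1.5)
= (5000 / 100)^(1/1.5)
= 50.0^0.6667
= 13.5721
Floor: level = 13

level 13


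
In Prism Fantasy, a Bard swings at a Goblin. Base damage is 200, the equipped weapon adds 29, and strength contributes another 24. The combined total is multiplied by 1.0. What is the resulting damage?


Sum base + weapon + str = 200 + 29 + 24 = 253
Multiply by 1.0:
253 * 1.0 = 253.0

253.0 damage


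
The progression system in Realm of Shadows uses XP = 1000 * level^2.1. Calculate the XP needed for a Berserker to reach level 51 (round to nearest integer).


XP = 1000 * level^2.1
Substitute level = 51:
XP = 1000 * 51^2.1
= 1000 * 3853.8727
= 3853873

3853873 XP


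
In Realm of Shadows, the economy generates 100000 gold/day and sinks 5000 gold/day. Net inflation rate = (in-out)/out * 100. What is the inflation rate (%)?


Net gold = 100000 - 5000 = 95000
Inflation rate = net / sunk * 100 = 95000 / 5000 * 100
= 19.0 * 100
= 1900.00%

1900.00%


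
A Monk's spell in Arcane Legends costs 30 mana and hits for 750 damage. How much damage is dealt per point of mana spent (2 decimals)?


Efficiency = damage / mana
= 750 / 30
= 25.00

25.00 dmg/mana


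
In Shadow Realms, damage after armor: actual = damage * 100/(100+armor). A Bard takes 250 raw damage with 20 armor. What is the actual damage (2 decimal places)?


actual = 250 * 100 / (100 + 20)
= 250 * 100 / 120
= 25000 / 120
= 208.33

208.33 damage


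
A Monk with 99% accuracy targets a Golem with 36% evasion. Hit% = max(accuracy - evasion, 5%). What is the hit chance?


accuracy - evasion = 99 - 36 = 63
Apply floor: max(63, 5) = 63
Hit chance = 63%

63%


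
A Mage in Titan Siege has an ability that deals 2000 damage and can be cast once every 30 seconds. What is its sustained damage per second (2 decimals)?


DPS = damage / cooldown
= 2000 / 30
= 66.67

66.67 DPS


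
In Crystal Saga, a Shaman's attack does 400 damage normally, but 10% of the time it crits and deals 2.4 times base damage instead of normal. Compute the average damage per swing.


E[dmg] = base * (1 + crit_chance * (crit_mult - 1))
cc as decimal = 10/100 = 0.1
cm - 1 = 2.4 - 1 = 1.4
Bonus factor = 0.1 * 1.4 = 0.14
Total multiplier = 1 + 0.14 = 1.14
Expected damage = 400 * 1.14 = 456.00

456.00 damage


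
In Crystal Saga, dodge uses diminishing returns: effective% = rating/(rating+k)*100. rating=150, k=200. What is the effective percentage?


effective% = rating / (rating + k) * 100
= 150 / (150 + 200) * 100
= 150 / 350 * 100
= 0.428571 * 100
= 42.86%

42.86%


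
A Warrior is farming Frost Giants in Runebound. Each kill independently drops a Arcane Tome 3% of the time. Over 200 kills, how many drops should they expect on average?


Expected drops = kills * (drop_rate / 100)
= 200 * (3 / 100)
= 200 * 0.03
= 6.0

6.0 drops


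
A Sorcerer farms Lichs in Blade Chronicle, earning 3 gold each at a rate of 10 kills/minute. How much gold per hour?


Gold per minute = 3 * 10 = 30
Gold per hour = 30 * 60 = 1800

1800 gold/hour


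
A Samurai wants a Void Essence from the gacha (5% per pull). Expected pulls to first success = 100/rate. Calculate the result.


Expected pulls for a geometric distribution = 1/p = 100 / rate%
= 100 / 5
= 20.0

20.0 pulls


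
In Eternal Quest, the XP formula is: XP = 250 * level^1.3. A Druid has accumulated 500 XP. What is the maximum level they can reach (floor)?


XP = 250 * level^1.3, so level = (XP / 250)^(1/1.3)
= (500 / 250)^(1/1.3)
= 2.0^0.7692
= 1.7044
Floor: level = 1

level 1


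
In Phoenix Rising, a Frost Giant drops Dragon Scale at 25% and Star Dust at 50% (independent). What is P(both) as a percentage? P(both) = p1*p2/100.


For independent events, P(both) = P(A) * P(B)
= 25% * 50%
= 1250 / 100 %
= 12.5%

12.5%


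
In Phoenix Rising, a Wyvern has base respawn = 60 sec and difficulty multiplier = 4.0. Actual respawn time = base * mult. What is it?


Respawn time = base * multiplier
= 60 * 4.0
= 240.0 seconds

240.0 seconds


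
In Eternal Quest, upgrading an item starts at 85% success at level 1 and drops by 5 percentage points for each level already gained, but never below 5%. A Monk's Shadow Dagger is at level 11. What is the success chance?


raw_rate = 85 - 5 * (11 - 1)
= 85 - 5 * 10
= 85 - 50
= 35
Apply floor: max(35, 5) = 35%

35%


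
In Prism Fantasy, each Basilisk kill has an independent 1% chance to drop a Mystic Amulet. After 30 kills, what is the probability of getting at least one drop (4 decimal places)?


P(at least one) = 1 - P(none) = 1 - (1-p)^n
p = 1/100 = 0.01
1 - p = 0.99
(1 - p)^30 = 0.99^30 = 0.739700
P(at least one) = 1 - 0.739700 = 0.2603

0.2603


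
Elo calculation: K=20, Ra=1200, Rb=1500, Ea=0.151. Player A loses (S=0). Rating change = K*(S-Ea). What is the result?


Elo update: delta = K * (S - Ea), where S = 0 (loses)
S - Ea = 0 - 0.151 = -0.151
Rating change = 20 * -0.151
= -3.02

-3.02 rating points


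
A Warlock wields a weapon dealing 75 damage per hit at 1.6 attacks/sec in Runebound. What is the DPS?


DPS = damage * attack_speed
= 75 * 1.6
= 120.0

120.0 DPS


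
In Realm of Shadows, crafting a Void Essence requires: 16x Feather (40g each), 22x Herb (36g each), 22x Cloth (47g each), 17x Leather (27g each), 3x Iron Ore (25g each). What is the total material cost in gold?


Cost breakdown:
  Feather: 16 * 40 = 640
  Herb: 22 * 36 = 792
  Cloth: 22 * 47 = 1034
  Leather: 17 * 27 = 459
  Iron Ore: 3 * 25 = 75
Total = 640 + 792 + 1034 + 459 + 75 = 3000

3000 gold


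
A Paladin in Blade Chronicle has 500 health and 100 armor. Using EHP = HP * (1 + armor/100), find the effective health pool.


EHP = 500 * (1 + 100/100)
= 500 * (1 + 1.0)
= 500 * 2.0
= 1000.0

1000.0 EHP


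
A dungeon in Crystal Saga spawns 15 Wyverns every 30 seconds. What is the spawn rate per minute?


Spawns per minute = count * (60 / interval)
= 15 * (60 / 30)
= 15 * 2.0
= 30.0

30.0 per minute


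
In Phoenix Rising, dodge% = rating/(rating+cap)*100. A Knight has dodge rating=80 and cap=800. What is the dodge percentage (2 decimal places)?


dodge% = 80 / (80 + 800) * 100
= 80 / 880 * 100
= 0.090909 * 100
= 9.09%

9.09%


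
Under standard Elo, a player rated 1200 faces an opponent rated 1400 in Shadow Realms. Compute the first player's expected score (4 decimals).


Elo expected score: Ea = 1/(1 + 10^((Rb-Ra)/400))
Rb - Ra = 1400 - 1200 = 200
(Rb-Ra)/400 = 200/400 = 0.5
10^0.5 = 3.162278
Ea = 1/(1 + 3.162278) = 1/4.162278 = 0.2403

0.2403


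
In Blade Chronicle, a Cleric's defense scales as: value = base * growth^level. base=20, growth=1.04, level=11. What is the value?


value = base * growth^level
= 20 * 1.04^11
= 20 * 1.539454
= 30.79

30.79 defense


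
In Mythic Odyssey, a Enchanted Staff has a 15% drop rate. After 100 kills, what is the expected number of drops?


Expected drops = kills * (drop_rate / 100)
= 100 * (15 / 100)
= 100 * 0.15
= 15.0

15.0 drops


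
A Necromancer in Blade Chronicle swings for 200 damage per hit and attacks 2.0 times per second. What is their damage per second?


DPS = damage * attack_speed
= 200 * 2.0
= 400.0

400.0 DPS


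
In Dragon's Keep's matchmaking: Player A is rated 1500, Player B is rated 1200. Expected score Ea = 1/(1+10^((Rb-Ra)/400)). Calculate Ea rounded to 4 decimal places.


Elo expected score: Ea = 1/(1 + 10^((Rb-Ra)/400))
Rb - Ra = 1200 - 1500 = -300
(Rb-Ra)/400 = -300/400 = -0.75
10^-0.75 = 0.177828
Ea = 1/(1 + 0.177828) = 1/1.177828 = 0.8490

0.8490


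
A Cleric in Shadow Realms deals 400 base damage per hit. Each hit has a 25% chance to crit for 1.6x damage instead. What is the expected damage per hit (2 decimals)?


E[dmg] = base * (1 + crit_chance * (crit_mult - 1))
cc as decimal = 25/100 = 0.25
cm - 1 = 1.6 - 1 = 0.6
Bonus factor = 0.25 * 0.6 = 0.15
Total multiplier = 1 + 0.15 = 1.15
Expected damage = 400 * 1.15 = 460.00

460.00 damage


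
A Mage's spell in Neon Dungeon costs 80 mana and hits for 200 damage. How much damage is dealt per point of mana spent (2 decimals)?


Efficiency = damage / mana
= 200 / 80
= 2.50

2.50 dmg/mana


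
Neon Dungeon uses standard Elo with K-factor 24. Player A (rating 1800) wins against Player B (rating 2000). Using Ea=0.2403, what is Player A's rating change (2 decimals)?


Elo update: delta = K * (S - Ea), where S = 1 (wins)
S - Ea = 1 - 0.2403 = 0.7597
Rating change = 24 * 0.7597
= 18.23

18.23 rating points


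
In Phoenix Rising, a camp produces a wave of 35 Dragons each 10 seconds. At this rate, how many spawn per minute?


Spawns per minute = count * (60 / interval)
= 35 * (60 / 10)
= 35 * 6.0
= 210.0

210.0 per minute


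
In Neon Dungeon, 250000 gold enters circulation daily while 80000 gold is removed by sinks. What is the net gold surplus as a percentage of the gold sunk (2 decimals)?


Net gold = 250000 - 80000 = 170000
Inflation rate = net / sunk * 100 = 170000 / 80000 * 100
= 2.125 * 100
= 212.50%

212.50%


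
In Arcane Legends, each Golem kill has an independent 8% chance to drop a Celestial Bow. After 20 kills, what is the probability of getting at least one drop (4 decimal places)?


P(at least one) = 1 - P(none) = 1 - (1-p)^n
p = 8/100 = 0.08
1 - p = 0.92
(1 - p)^20 = 0.92^20 = 0.188693
P(at least one) = 1 - 0.188693 = 0.8113

0.8113


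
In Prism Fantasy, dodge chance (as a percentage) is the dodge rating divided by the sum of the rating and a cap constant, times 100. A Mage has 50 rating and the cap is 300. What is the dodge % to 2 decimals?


dodge% = 50 / (50 + 300) * 100
= 50 / 350 * 100
= 0.142857 * 100
= 14.29%

14.29%


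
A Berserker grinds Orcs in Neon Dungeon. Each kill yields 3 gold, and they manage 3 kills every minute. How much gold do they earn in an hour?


Gold per minute = 3 * 3 = 9
Gold per hour = 9 * 60 = 540

540 gold/hour


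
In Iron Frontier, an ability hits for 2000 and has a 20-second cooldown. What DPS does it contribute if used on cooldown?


DPS = damage / cooldown
= 2000 / 20
= 100.00

100.00 DPS


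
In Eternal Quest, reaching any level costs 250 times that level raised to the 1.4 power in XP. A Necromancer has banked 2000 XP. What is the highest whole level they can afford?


XP = 250 * level^1.4, so level = (XP / 250)^(1/1.4)
= (2000 / 250)^(1/1.4)
= 8.0^0.7143
= 4.4164
Floor: level = 4

level 4


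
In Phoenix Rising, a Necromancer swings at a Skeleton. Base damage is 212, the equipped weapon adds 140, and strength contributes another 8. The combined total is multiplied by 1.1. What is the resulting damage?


Sum base + weapon + str = 212 + 140 + 8 = 360
Multiply by 1.1:
360 * 1.1 = 396.0

396.0 damage


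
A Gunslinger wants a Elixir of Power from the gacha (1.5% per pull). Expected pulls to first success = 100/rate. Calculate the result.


Expected pulls for a geometric distribution = 1/p = 100 / rate%
= 100 / 1.5
= 66.67

66.67 pulls


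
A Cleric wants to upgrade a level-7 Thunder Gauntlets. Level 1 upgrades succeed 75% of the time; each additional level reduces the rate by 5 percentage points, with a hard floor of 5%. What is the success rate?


raw_rate = 75 - 5 * (7 - 1)
= 75 - 5 * 6
= 75 - 30
= 45
Apply floor: max(45, 5) = 45%

45%


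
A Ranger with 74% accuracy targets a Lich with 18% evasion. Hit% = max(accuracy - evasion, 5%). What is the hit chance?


accuracy - evasion = 74 - 18 = 56
Apply floor: max(56, 5) = 56
Hit chance = 56%

56%


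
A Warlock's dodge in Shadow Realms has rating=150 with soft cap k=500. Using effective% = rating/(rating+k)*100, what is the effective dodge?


effective% = rating / (rating + k) * 100
= 150 / (150 + 500) * 100
= 150 / 650 * 100
= 0.230769 * 100
= 23.08%

23.08%


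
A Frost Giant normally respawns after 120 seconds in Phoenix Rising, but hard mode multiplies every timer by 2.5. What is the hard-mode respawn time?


Respawn time = base * multiplier
= 120 * 2.5
= 300.0 seconds

300.0 seconds


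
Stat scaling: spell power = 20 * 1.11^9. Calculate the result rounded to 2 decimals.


value = base * growth^level
= 20 * 1.11^9
= 20 * 2.558037
= 51.16

51.16 spell power


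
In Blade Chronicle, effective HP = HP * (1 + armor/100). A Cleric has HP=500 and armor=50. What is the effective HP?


EHP = 500 * (1 + 50/100)
= 500 * (1 + 0.5)
= 500 * 1.5
= 750.0

750.0 EHP


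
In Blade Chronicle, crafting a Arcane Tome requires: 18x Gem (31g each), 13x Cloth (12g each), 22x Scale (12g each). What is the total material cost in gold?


Cost breakdown:
  Gem: 18 * 31 = 558
  Cloth: 13 * 12 = 156
  Scale: 22 * 12 = 264
Total = 558 + 156 + 264 = 978

978 gold


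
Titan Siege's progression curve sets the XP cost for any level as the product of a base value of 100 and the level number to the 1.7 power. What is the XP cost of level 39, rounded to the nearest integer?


XP = 100 * level^1.7
Substitute level = 39:
XP = 100 * 39^1.7
= 100 * 506.7688
= 50677

50677 XP


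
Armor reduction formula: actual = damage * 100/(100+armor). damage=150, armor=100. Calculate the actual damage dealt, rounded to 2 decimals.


actual = 150 * 100 / (100 + 100)
= 150 * 100 / 200
= 15000 / 200
= 75.00

75.00 damage


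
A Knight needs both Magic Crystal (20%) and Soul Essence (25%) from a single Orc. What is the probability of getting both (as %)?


For independent events, P(both) = P(A) * P(B)
= 20% * 25%
= 500 / 100 %
= 5.0%

5.0%


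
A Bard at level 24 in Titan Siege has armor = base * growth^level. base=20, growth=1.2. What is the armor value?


value = base * growth^level
= 20 * 1.2^24
= 20 * 79.496847
= 1589.94

1589.94 armor


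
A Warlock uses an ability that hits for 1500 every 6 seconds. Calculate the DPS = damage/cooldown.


DPS = damage / cooldown
= 1500 / 6
= 250.00

250.00 DPS


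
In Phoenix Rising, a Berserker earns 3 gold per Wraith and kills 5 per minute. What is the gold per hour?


Gold per minute = 3 * 5 = 15
Gold per hour = 15 * 60 = 900

900 gold/hour


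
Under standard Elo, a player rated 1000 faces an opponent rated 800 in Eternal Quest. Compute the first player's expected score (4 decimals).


Elo expected score: Ea = 1/(1 + 10^((Rb-Ra)/400))
Rb - Ra = 800 - 1000 = -200
(Rb-Ra)/400 = -200/400 = -0.5
10^-0.5 = 0.316228
Ea = 1/(1 + 0.316228) = 1/1.316228 = 0.7597

0.7597


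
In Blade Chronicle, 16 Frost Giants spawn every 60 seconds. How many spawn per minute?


Spawns per minute = count * (60 / interval)
= 16 * (60 / 60)
= 16 * 1.0
= 16.0

16.0 per minute


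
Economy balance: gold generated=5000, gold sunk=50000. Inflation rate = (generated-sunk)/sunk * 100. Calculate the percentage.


Net gold = 5000 - 50000 = -45000
Inflation rate = net / sunk * 100 = -45000 / 50000 * 100
= -0.9 * 100
= -90.00%

-90.00%


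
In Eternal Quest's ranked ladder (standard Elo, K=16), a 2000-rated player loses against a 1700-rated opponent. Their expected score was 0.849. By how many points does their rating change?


Elo update: delta = K * (S - Ea), where S = 0 (loses)
S - Ea = 0 - 0.849 = -0.849
Rating change = 16 * -0.849
= -13.58

-13.58 rating points


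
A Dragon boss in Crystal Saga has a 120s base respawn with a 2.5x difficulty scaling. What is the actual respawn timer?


Respawn time = base * multiplier
= 120 * 2.5
= 300.0 seconds

300.0 seconds


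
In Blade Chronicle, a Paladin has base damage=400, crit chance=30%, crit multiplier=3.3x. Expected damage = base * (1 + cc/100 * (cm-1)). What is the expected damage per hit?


E[dmg] = base * (1 + crit_chance * (crit_mult - 1))
cc as decimal = 30/100 = 0.3
cm - 1 = 3.3 - 1 = 2.3
Bonus factor = 0.3 * 2.3 = 0.69
Total multiplier = 1 + 0.69 = 1.69
Expected damage = 400 * 1.69 = 676.00

676.00 damage


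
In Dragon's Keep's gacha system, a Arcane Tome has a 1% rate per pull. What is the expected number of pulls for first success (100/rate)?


Expected pulls for a geometric distribution = 1/p = 100 / rate%
= 100 / 1
= 100.0

100.0 pulls


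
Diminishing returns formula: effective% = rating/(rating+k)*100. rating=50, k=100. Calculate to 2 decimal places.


effective% = rating / (rating + k) * 100
= 50 / (50 + 100) * 100
= 50 / 150 * 100
= 0.333333 * 100
= 33.33%

33.33%


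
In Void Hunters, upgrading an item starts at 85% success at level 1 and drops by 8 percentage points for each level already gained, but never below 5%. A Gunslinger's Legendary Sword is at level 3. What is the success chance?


raw_rate = 85 - 8 * (3 - 1)
= 85 - 8 * 2
= 85 - 16
= 69
Apply floor: max(69, 5) = 69%

69%


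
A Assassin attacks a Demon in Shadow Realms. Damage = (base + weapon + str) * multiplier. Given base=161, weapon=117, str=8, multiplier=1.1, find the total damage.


Sum base + weapon + str = 161 + 117 + 8 = 286
Multiply by 1.1:
286 * 1.1 = 314.6

314.6 damage


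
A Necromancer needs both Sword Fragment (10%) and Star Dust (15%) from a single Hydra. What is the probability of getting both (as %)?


For independent events, P(both) = P(A) * P(B)
= 10% * 15%
= 150 / 100 %
= 1.5%

1.5%


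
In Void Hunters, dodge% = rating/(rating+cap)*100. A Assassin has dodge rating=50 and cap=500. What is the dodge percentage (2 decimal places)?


dodge% = 50 / (50 + 500) * 100
= 50 / 550 * 100
= 0.090909 * 100
= 9.09%

9.09%


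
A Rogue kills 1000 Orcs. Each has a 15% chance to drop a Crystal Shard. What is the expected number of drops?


Expected drops = kills * (drop_rate / 100)
= 1000 * (15 / 100)
= 1000 * 0.15
= 150.0

150.0 drops


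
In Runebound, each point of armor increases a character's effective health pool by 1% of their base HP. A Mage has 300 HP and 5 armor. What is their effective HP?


EHP = 300 * (1 + 5/100)
= 300 * (1 + 0.05)
= 300 * 1.05
= 315.0

315.0 EHP


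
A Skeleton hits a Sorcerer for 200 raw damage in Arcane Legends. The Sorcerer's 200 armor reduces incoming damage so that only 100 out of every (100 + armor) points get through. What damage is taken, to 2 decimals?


actual = 200 * 100 / (100 + 200)
= 200 * 100 / 300
= 20000 / 300
= 66.67

66.67 damage


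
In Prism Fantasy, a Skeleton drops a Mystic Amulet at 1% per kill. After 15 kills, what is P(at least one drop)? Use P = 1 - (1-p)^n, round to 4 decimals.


P(at least one) = 1 - P(none) = 1 - (1-p)^n
p = 1/100 = 0.01
1 - p = 0.99
(1 - p)^15 = 0.99^15 = 0.860058
P(at least one) = 1 - 0.860058 = 0.1399

0.1399


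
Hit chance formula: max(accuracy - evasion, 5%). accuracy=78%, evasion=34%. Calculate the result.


accuracy - evasion = 78 - 34 = 44
Apply floor: max(44, 5) = 44
Hit chance = 44%

44%


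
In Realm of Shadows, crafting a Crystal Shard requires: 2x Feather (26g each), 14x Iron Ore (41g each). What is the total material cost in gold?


Cost breakdown:
  Feather: 2 * 26 = 52
  Iron Ore: 14 * 41 = 574
Total = 52 + 574 = 626

626 gold


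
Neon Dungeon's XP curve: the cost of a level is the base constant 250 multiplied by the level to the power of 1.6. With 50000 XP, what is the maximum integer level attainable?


XP = 250 * level^1.6, so level = (XP / 250)^(1/1.6)
= (50000 / 250)^(1/1.6)
= 200.0^0.625
= 27.4248
Floor: level = 27

level 27


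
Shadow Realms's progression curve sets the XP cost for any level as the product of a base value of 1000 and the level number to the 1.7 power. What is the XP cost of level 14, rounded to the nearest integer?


XP = 1000 * level^1.7
Substitute level = 14:
XP = 1000 * 14^1.7
= 1000 * 88.801
= 88801

88801 XP


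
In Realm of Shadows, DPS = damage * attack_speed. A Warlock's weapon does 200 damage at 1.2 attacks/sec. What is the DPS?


DPS = damage * attack_speed
= 200 * 1.2
= 240.0

240.0 DPS


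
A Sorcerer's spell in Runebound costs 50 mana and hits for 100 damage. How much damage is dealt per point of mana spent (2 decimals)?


Efficiency = damage / mana
= 100 / 50
= 2.00

2.00 dmg/mana


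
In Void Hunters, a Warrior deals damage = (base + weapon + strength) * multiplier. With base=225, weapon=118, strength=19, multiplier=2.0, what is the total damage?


Sum base + weapon + str = 225 + 118 + 19 = 362
Multiply by 2.0:
362 * 2.0 = 724.0

724.0 damage


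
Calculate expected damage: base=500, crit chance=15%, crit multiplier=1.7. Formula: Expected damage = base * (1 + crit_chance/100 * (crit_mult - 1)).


E[dmg] = base * (1 + crit_chance * (crit_mult - 1))
cc as decimal = 15/100 = 0.15
cm - 1 = 1.7 - 1 = 0.7
Bonus factor = 0.15 * 0.7 = 0.105
Total multiplier = 1 + 0.105 = 1.105
Expected damage = 500 * 1.105 = 552.50

552.50 damage


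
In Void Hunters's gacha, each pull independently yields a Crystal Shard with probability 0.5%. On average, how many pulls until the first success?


Expected pulls for a geometric distribution = 1/p = 100 / rate%
= 100 / 0.5
= 200.0

200.0 pulls


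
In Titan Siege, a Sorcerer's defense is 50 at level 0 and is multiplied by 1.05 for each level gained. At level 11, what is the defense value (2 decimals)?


value = base * growth^level
= 50 * 1.05^11
= 50 * 1.710339
= 85.52

85.52 defense


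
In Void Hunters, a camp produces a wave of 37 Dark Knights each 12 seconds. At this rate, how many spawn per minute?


Spawns per minute = count * (60 / interval)
= 37 * (60 / 12)
= 37 * 5.0
= 185.0

185.0 per minute


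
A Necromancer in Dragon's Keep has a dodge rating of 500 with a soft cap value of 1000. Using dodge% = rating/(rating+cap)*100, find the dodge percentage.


dodge% = 500 / (500 + 1000) * 100
= 500 / 1500 * 100
= 0.333333 * 100
= 33.33%

33.33%


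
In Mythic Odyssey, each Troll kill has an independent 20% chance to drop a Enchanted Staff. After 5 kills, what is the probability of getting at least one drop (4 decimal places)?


P(at least one) = 1 - P(none) = 1 - (1-p)^n
p = 20/100 = 0.2
1 - p = 0.8
(1 - p)^5 = 0.8^5 = 0.327680
P(at least one) = 1 - 0.327680 = 0.6723

0.6723


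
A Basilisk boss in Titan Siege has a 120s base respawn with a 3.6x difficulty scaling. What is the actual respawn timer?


Respawn time = base * multiplier
= 120 * 3.6
= 432.0 seconds

432.0 seconds


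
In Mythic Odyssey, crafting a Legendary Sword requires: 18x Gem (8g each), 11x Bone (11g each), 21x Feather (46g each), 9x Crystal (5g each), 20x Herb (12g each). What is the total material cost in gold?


Cost breakdown:
  Gem: 18 * 8 = 144
  Bone: 11 * 11 = 121
  Feather: 21 * 46 = 966
  Crystal: 9 * 5 = 45
  Herb: 20 * 12 = 240
Total = 144 + 121 + 966 + 45 + 240 = 1516

1516 gold


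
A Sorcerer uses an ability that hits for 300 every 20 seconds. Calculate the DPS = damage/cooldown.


DPS = damage / cooldown
= 300 / 20
= 15.00

15.00 DPS


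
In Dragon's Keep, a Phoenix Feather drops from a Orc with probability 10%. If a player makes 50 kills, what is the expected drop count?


Expected drops = kills * (drop_rate / 100)
= 50 * (10 / 100)
= 50 * 0.1
= 5.0

5.0 drops


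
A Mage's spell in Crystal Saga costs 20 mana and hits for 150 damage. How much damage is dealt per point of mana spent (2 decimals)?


Efficiency = damage / mana
= 150 / 20
= 7.50

7.50 dmg/mana


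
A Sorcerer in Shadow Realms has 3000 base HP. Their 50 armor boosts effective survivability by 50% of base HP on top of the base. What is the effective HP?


EHP = 3000 * (1 + 50/100)
= 3000 * (1 + 0.5)
= 3000 * 1.5
= 4500.0

4500.0 EHP


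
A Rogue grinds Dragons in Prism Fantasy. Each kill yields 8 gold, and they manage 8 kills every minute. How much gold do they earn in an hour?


Gold per minute = 8 * 8 = 64
Gold per hour = 64 * 60 = 3840

3840 gold/hour


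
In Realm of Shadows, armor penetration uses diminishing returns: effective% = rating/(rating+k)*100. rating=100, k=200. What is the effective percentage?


effective% = rating / (rating + k) * 100
= 100 / (100 + 200) * 100
= 100 / 300 * 100
= 0.333333 * 100
= 33.33%

33.33%


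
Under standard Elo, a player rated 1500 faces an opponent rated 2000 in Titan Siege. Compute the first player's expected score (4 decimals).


Elo expected score: Ea = 1/(1 + 10^((Rb-Ra)/400))
Rb - Ra = 2000 - 1500 = 500
(Rb-Ra)/400 = 500/400 = 1.25
10^1.25 = 17.782794
Ea = 1/(1 + 17.782794) = 1/18.782794 = 0.0532

0.0532


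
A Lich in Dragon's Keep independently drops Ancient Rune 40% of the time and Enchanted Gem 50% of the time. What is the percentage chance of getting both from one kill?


For independent events, P(both) = P(A) * P(B)
= 40% * 50%
= 2000 / 100 %
= 20.0%

20.0%


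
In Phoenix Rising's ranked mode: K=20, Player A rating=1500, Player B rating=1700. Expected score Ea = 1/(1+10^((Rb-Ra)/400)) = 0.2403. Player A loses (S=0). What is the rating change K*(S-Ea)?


Elo update: delta = K * (S - Ea), where S = 0 (loses)
S - Ea = 0 - 0.2403 = -0.2403
Rating change = 20 * -0.2403
= -4.81

-4.81 rating points


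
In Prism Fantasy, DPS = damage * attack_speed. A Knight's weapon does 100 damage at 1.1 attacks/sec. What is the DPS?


DPS = damage * attack_speed
= 100 * 1.1
= 110.0

110.0 DPS


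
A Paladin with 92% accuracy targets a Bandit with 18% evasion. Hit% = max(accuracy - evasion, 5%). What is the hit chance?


accuracy - evasion = 92 - 18 = 74
Apply floor: max(74, 5) = 74
Hit chance = 74%

74%


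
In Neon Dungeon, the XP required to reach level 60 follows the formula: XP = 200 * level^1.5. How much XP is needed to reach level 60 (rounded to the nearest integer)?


XP = 200 * level^1.5
Substitute level = 60:
XP = 200 * 60^1.5
= 200 * 464.758
= 92952

92952 XP


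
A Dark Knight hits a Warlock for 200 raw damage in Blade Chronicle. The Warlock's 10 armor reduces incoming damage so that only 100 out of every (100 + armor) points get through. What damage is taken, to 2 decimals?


actual = 200 * 100 / (100 + 10)
= 200 * 100 / 110
= 20000 / 110
= 181.82

181.82 damage


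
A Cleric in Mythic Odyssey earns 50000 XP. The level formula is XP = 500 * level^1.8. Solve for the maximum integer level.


XP = 500 * level^1.8, so level = (XP / 500)^(1/1.8)
= (50000 / 500)^(1/1.8)
= 100.0^0.5556
= 12.9155
Floor: level = 12

level 12


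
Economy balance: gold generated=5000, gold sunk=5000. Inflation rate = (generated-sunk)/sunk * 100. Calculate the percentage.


Net gold = 5000 - 5000 = 0
Inflation rate = net / sunk * 100 = 0 / 5000 * 100
= 0.0 * 100
= 0.00%

0.00%


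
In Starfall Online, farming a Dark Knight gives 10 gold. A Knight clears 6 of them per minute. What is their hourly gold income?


Gold per minute = 10 * 6 = 60
Gold per hour = 60 * 60 = 3600

3600 gold/hour


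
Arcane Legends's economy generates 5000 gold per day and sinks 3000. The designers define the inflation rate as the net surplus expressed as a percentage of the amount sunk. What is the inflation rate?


Net gold = 5000 - 3000 = 2000
Inflation rate = net / sunk * 100 = 2000 / 3000 * 100
= 0.666667 * 100
= 66.67%

66.67%


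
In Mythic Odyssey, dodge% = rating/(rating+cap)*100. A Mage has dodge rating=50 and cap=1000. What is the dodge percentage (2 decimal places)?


dodge% = 50 / (50 + 1000) * 100
= 50 / 1050 * 100
= 0.047619 * 100
= 4.76%

4.76%


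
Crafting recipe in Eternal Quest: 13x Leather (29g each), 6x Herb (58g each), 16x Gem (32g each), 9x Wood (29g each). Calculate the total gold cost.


Cost breakdown:
  Leather: 13 * 29 = 377
  Herb: 6 * 58 = 348
  Gem: 16 * 32 = 512
  Wood: 9 * 29 = 261
Total = 377 + 348 + 512 + 261 = 1498

1498 gold


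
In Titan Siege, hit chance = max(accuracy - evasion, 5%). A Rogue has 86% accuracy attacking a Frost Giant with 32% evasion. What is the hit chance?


accuracy - evasion = 86 - 32 = 54
Apply floor: max(54, 5) = 54
Hit chance = 54%

54%


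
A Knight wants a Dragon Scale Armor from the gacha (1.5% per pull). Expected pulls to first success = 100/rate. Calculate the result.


Expected pulls for a geometric distribution = 1/p = 100 / rate%
= 100 / 1.5
= 66.67

66.67 pulls


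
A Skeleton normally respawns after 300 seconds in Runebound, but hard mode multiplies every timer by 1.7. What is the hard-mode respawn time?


Respawn time = base * multiplier
= 300 * 1.7
= 510.0 seconds

510.0 seconds


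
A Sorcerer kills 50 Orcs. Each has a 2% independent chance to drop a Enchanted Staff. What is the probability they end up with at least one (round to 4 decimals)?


P(at least one) = 1 - P(none) = 1 - (1-p)^n
p = 2/100 = 0.02
1 - p = 0.98
(1 - p)^50 = 0.98^50 = 0.364170
P(at least one) = 1 - 0.364170 = 0.6358

0.6358


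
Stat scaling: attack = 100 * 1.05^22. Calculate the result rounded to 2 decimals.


value = base * growth^level
= 100 * 1.05^22
= 100 * 2.925261
= 292.53

292.53 attack


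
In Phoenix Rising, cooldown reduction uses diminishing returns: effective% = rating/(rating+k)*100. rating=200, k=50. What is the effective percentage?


effective% = rating / (rating + k) * 100
= 200 / (200 + 50) * 100
= 200 / 250 * 100
= 0.8 * 100
= 80.00%

80.00%


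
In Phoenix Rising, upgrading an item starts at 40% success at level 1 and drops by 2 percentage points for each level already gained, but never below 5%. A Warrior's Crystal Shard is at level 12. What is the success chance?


raw_rate = 40 - 2 * (12 - 1)
= 40 - 2 * 11
= 40 - 22
= 18
Apply floor: max(18, 5) = 18%

18%


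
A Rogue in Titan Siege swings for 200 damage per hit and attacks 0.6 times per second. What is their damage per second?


DPS = damage * attack_speed
= 200 * 0.6
= 120.0

120.0 DPS


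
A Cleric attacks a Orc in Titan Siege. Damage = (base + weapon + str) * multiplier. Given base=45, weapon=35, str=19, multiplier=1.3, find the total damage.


Sum base + weapon + str = 45 + 35 + 19 = 99
Multiply by 1.3:
99 * 1.3 = 128.7

128.7 damage


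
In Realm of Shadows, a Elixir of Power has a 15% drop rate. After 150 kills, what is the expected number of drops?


Expected drops = kills * (drop_rate / 100)
= 150 * (15 / 100)
= 150 * 0.15
= 22.5

22.5 drops


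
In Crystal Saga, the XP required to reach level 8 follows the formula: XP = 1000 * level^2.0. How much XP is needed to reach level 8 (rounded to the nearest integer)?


XP = 1000 * level^2.0
Substitute level = 8:
XP = 1000 * 8^2.0
= 1000 * 64.0
= 64000

64000 XP


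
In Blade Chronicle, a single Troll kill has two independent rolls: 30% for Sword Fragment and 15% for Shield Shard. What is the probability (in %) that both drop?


For independent events, P(both) = P(A) * P(B)
= 30% * 15%
= 450 / 100 %
= 4.5%

4.5%


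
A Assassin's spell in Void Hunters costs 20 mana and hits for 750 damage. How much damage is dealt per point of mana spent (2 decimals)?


Efficiency = damage / mana
= 750 / 20
= 37.50

37.50 dmg/mana


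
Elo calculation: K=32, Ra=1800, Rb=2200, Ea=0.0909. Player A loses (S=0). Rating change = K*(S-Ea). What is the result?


Elo update: delta = K * (S - Ea), where S = 0 (loses)
S - Ea = 0 - 0.0909 = -0.0909
Rating change = 32 * -0.0909
= -2.91

-2.91 rating points


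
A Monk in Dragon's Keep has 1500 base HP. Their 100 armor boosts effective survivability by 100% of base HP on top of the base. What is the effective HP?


EHP = 1500 * (1 + 100/100)
= 1500 * (1 + 1.0)
= 1500 * 2.0
= 3000.0

3000.0 EHP


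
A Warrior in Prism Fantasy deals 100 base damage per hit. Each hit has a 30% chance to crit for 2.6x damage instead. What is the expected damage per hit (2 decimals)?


E[dmg] = base * (1 + crit_chance * (crit_mult - 1))
cc as decimal = 30/100 = 0.3
cm - 1 = 2.6 - 1 = 1.6
Bonus factor = 0.3 * 1.6 = 0.48
Total multiplier = 1 + 0.48 = 1.48
Expected damage = 100 * 1.48 = 148.00

148.00 damage


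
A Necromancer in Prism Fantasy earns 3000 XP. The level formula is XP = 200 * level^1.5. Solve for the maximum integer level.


XP = 200 * level^1.5, so level = (XP / 200)^(1/1.5)
= (3000 / 200)^(1/1.5)
= 15.0^0.6667
= 6.0822
Floor: level = 6

level 6


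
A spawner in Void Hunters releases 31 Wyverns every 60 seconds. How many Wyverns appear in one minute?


Spawns per minute = count * (60 / interval)
= 31 * (60 / 60)
= 31 * 1.0
= 31.0

31.0 per minute


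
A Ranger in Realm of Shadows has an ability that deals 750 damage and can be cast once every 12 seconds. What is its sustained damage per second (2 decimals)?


DPS = damage / cooldown
= 750 / 12
= 62.50

62.50 DPS


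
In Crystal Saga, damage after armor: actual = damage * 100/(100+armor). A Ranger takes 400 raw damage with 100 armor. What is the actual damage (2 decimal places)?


actual = 400 * 100 / (100 + 100)
= 400 * 100 / 200
= 40000 / 200
= 200.00

200.00 damage


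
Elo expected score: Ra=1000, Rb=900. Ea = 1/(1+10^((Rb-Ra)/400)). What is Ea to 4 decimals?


Elo expected score: Ea = 1/(1 + 10^((Rb-Ra)/400))
Rb - Ra = 900 - 1000 = -100
(Rb-Ra)/400 = -100/400 = -0.25
10^-0.25 = 0.562341
Ea = 1/(1 + 0.562341) = 1/1.562341 = 0.6401

0.6401


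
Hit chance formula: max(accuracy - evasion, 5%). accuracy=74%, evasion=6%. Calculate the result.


accuracy - evasion = 74 - 6 = 68
Apply floor: max(68, 5) = 68
Hit chance = 68%

68%


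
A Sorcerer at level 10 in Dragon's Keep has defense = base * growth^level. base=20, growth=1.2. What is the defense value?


value = base * growth^level
= 20 * 1.2^10
= 20 * 6.191736
= 123.83

123.83 defense


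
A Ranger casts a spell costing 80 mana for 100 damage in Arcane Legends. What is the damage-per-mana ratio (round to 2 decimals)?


Efficiency = damage / mana
= 100 / 80
= 1.25

1.25 dmg/mana


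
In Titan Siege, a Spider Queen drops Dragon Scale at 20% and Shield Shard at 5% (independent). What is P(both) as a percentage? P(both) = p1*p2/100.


For independent events, P(both) = P(A) * P(B)
= 20% * 5%
= 100 / 100 %
= 1.0%

1.0%


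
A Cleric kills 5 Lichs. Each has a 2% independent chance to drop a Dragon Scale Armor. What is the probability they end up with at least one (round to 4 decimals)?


P(at least one) = 1 - P(none) = 1 - (1-p)^n
p = 2/100 = 0.02
1 - p = 0.98
(1 - p)^5 = 0.98^5 = 0.903921
P(at least one) = 1 - 0.903921 = 0.0961

0.0961


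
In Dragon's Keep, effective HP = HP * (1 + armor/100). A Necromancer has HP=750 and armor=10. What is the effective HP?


EHP = 750 * (1 + 10/100)
= 750 * (1 + 0.1)
= 750 * 1.1
= 825.0

825.0 EHP


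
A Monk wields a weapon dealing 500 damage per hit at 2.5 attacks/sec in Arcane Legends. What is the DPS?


DPS = damage * attack_speed
= 500 * 2.5
= 1250.0

1250.0 DPS


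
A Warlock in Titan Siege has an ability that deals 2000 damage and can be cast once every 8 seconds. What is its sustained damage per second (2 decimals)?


DPS = damage / cooldown
= 2000 / 8
= 250.00

250.00 DPS
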